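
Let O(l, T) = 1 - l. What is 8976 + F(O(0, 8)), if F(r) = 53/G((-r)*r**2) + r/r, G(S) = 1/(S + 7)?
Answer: 9295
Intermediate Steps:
G(S) = 1/(7 + S)
F(r) = 372 - 53*r**3 (F(r) = 53/(1/(7 + (-r)*r**2)) + r/r = 53/(1/(7 - r**3)) + 1 = 53*(7 - r**3) + 1 = (371 - 53*r**3) + 1 = 372 - 53*r**3)
8976 + F(O(0, 8)) = 8976 + (372 - 53*(1 - 1*0)**3) = 8976 + (372 - 53*(1 + 0)**3) = 8976 + (372 - 53*1**3) = 8976 + (372 - 53*1) = 8976 + (372 - 53) = 8976 + 319 = 9295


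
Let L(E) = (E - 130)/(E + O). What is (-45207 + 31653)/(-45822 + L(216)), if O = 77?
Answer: 1985661/6712880 ≈ 0.29580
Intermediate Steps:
L(E) = (-130 + E)/(77 + E) (L(E) = (E - 130)/(E + 77) = (-130 + E)/(77 + E))
(-45207 + 31653)/(-45822 + L(216)) = (-45207 + 31653)/(-45822 + (-130 + 216)/(77 + 216)) = -13554/(-45822 + 86/293) = -13554/(-13425760/293) = -13554*(-293/13425760) = 1985661/6712880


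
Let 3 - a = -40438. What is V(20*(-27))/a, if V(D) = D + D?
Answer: -1080/40441 ≈ -0.026706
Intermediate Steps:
V(D) = 2*D
a = 40441 (a = 3 - 1*(-40438) = 3 + 40438 = 40441)
V(20*(-27))/a = (2*(20*(-27)))/40441 = (2*(-540))*(1/40441) = -1080*1/40441 = -1080/40441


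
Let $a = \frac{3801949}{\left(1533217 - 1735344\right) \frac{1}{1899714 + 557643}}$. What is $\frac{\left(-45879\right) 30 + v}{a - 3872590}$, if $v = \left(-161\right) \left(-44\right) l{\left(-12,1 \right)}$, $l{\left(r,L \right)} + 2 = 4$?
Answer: $\frac{275337803654}{10125500987723} \approx 0.027193$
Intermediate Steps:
$l{\left(r,L \right)} = 2$ ($l{\left(r,L \right)} = -2 + 4 = 2$)
$a = - \frac{9342745988793}{202127}$ ($a = \frac{3801949}{\left(-202127\right) \frac{1}{2457357}} = \frac{3801949}{- \frac{202127}{2457357}} = 3801949 \left(- \frac{2457357}{202127}\right) = - \frac{9342745988793}{202127} \approx -4.6222 \cdot 10^{7}$)
$v = 14168$ ($v = \left(-161\right) \left(-44\right) 2 = 7084 \cdot 2 = 14168$)
$\frac{\left(-45879\right) 30 + v}{a - 3872590} = \frac{\left(-45879\right) 30 + 14168}{- \frac{9342745988793}{202127} - 3872590} = \frac{-1376370 + 14168}{- \frac{10125500987723}{202127}} = \left(-1362202\right) \left(- \frac{202127}{10125500987723}\right) = \frac{275337803654}{10125500987723}$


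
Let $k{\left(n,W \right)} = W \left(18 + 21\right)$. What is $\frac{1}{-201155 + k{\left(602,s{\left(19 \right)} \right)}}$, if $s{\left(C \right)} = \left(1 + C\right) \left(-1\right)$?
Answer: $- \frac{1}{201935} \approx -4.9521 \cdot 10^{-6}$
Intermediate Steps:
$s{\left(C \right)} = -1 - C$
$k{\left(n,W \right)} = 39 W$ ($k{\left(n,W \right)} = W 39 = 39 W$)
$\frac{1}{-201155 + k{\left(602,s{\left(19 \right)} \right)}} = \frac{1}{-201155 + 39 \left(-1 - 19\right)} = \frac{1}{-201155 + 39 \left(-20\right)} = \frac{1}{-201155 - 780} = \frac{1}{-201935} = - \frac{1}{201935}$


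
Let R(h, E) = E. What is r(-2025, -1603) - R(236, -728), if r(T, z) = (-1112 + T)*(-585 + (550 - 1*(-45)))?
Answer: -30642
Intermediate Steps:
r(T, z) = -11120 + 10*T (r(T, z) = (-1112 + T)*(-585 + (550 + 45)) = (-1112 + T)*(-585 + 595) = (-1112 + T)*10 = -11120 + 10*T)
r(-2025, -1603) - R(236, -728) = (-11120 + 10*(-2025)) - 1*(-728) = (-11120 - 20250) + 728 = -31370 + 728 = -30642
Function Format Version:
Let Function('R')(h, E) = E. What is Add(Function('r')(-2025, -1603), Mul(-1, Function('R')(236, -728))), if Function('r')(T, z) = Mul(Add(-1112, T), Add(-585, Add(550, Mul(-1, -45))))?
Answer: -30642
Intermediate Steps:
Function('r')(T, z) = Add(-11120, Mul(10, T)) (Function('r')(T, z) = Mul(Add(-1112, T), Add(-585, Add(550, 45))) = Mul(Add(-1112, T), Add(-585, 595)) = Mul(Add(-1112, T), 10) = Add(-11120, Mul(10, T)))
Add(Function('r')(-2025, -1603), Mul(-1, Function('R')(236, -728))) = Add(Add(-11120, Mul(10, -2025)), Mul(-1, -728)) = Add(Add(-11120, -20250), 728) = Add(-31370, 728) = -30642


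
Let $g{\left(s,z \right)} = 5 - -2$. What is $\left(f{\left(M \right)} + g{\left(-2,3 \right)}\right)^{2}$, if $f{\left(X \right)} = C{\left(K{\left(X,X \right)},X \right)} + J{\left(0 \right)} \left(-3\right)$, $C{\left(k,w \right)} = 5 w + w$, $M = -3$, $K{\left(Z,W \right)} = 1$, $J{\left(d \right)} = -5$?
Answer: $16$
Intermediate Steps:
$g{\left(s,z \right)} = 7$ ($g{\left(s,z \right)} = 5 + 2 = 7$)
$C{\left(k,w \right)} = 6 w$
$f{\left(X \right)} = 15 + 6 X$ ($f{\left(X \right)} = 6 X - -15 = 6 X + 15 = 15 + 6 X$)
$\left(f{\left(M \right)} + g{\left(-2,3 \right)}\right)^{2} = \left(\left(15 + 6 \left(-3\right)\right) + 7\right)^{2} = \left(\left(15 - 18\right) + 7\right)^{2} = \left(-3 + 7\right)^{2} = 4^{2} = 16$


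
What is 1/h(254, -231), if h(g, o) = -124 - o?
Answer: 1/107 ≈ 0.0093458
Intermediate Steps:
1/h(254, -231) = 1/(-124 - 1*(-231)) = 1/(-124 + 231) = 1/107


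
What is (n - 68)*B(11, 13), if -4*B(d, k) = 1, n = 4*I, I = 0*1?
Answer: 17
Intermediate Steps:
I = 0
n = 0 (n = 4*0 = 0)
B(d, k) = -¼ (B(d, k) = -¼*1 = -¼)
(n - 68)*B(11, 13) = (0 - 68)*(-¼) = -68*(-¼) = 17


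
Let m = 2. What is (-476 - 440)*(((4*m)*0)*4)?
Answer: 0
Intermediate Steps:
(-476 - 440)*(((4*m)*0)*4) = (-476 - 440)*(((4*2)*0)*4) = -916*8*0*4 = -0*4 = -916*0 = 0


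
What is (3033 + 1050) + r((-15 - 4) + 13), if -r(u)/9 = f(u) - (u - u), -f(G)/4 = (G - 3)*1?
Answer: 3759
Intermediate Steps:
f(G) = 12 - 4*G (f(G) = -4*(G - 3) = -4*(-3 + G) = 12 - 4*G)
r(u) = -108 + 36*u (r(u) = -9*((12 - 4*u) - (u - u)) = -9*((12 - 4*u) - 1*0) = -9*((12 - 4*u) + 0) = -9*(12 - 4*u) = -108 + 36*u)
(3033 + 1050) + r((-15 - 4) + 13) = (3033 + 1050) + (-108 + 36*((-15 - 4) + 13)) = 4083 + (-108 + 36*(-19 + 13)) = 4083 + (-108 + 36*(-6)) = 4083 + (-108 - 216) = 4083 - 324 = 3759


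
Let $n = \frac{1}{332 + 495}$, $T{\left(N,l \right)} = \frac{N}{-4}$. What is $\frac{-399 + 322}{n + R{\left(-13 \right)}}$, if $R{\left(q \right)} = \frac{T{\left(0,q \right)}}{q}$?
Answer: $-63679$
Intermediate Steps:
$T{\left(N,l \right)} = - \frac{N}{4}$ ($T{\left(N,l \right)} = N \left(- \frac{1}{4}\right) = - \frac{N}{4}$)
$n = \frac{1}{827} \approx 0.0012092$
$R{\left(q \right)} = 0$ ($R{\left(q \right)} = \frac{\left(- \frac{1}{4}\right) 0}{q} = \frac{0}{q} = 0$)
$\frac{-399 + 322}{n + R{\left(-13 \right)}} = \frac{-399 + 322}{\frac{1}{827} + 0} = - 77 \frac{1}{\frac{1}{827}} = \left(-77\right) 827 = -63679$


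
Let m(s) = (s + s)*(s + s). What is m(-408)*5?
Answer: 3329280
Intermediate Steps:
m(s) = 4*s² (m(s) = (2*s)*(2*s) = 4*s²)
m(-408)*5 = (4*(-408)²)*5 = (4*166464)*5 = 665856*5 = 3329280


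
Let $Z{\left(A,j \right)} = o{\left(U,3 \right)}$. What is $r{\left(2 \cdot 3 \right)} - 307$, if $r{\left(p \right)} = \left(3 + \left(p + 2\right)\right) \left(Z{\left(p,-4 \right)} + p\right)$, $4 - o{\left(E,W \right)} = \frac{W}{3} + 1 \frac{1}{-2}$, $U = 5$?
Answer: $- \frac{405}{2} \approx -202.5$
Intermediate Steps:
$o{\left(E,W \right)} = \frac{9}{2} - \frac{W}{3}$ ($o{\left(E,W \right)} = 4 - \left(\frac{W}{3} + 1 \frac{1}{-2}\right) = 4 - \left(W \frac{1}{3} + 1 \left(- \frac{1}{2}\right)\right) = 4 - \left(\frac{W}{3} - \frac{1}{2}\right) = 4 - \left(- \frac{1}{2} + \frac{W}{3}\right) = \frac{9}{2} - \frac{W}{3}$)
$Z{\left(A,j \right)} = \frac{7}{2}$ ($Z{\left(A,j \right)} = \frac{9}{2} - 1 = \frac{7}{2}$)
$r{\left(p \right)} = \left(5 + p\right) \left(\frac{7}{2} + p\right)$ ($r{\left(p \right)} = \left(3 + \left(p + 2\right)\right) \left(\frac{7}{2} + p\right) = \left(3 + \left(2 + p\right)\right) \left(\frac{7}{2} + p\right) = \left(5 + p\right) \left(\frac{7}{2} + p\right)$)
$r{\left(2 \cdot 3 \right)} - 307 = \left(\frac{35}{2} + \left(2 \cdot 3\right)^{2} + \frac{17 \cdot 2 \cdot 3}{2}\right) - 307 = \left(\frac{35}{2} + 6^{2} + \frac{17}{2} \cdot 6\right) - 307 = \left(\frac{35}{2} + 36 + 51\right) - 307 = \frac{209}{2} - 307 = - \frac{405}{2}$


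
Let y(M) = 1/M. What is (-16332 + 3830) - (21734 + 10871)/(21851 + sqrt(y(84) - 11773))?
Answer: 14*(-893*sqrt(20767551) + 819641421*I)/(sqrt(20767551) - 917742*I) ≈ -12503.0 + 0.0074092*I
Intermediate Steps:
(-16332 + 3830) - (21734 + 10871)/(21851 + sqrt(y(84) - 11773)) = (-16332 + 3830) - (21734 + 10871)/(21851 + sqrt(1/84 - 11773)) = -12502 - 32605/(21851 + sqrt(1/84 - 11773)) = -12502 - 32605/(21851 + sqrt(-988931/84)) = -12502 - 32605/(21851 + I*sqrt(20767551)/42)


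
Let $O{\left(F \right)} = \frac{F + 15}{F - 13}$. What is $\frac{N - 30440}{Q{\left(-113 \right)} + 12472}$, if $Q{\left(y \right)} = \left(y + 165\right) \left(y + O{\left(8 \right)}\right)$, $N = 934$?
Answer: $- \frac{73765}{15892} \approx -4.6416$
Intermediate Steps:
$O{\left(F \right)} = \frac{15 + F}{-13 + F}$
$Q{\left(y \right)} = \left(165 + y\right) \left(- \frac{23}{5} + y\right)$ ($Q{\left(y \right)} = \left(y + 165\right) \left(y + \frac{15 + 8}{-13 + 8}\right) = \left(165 + y\right) \left(y + \frac{1}{-5} \cdot 23\right) = \left(165 + y\right) \left(y - \frac{23}{5}\right) = \left(165 + y\right) \left(- \frac{23}{5} + y\right)$)
$\frac{N - 30440}{Q{\left(-113 \right)} + 12472} = \frac{934 - 30440}{\left(-759 + \left(-113\right)^{2} + \frac{802}{5} \left(-113\right)\right) + 12472} = - \frac{29506}{\left(-759 + 12769 - \frac{90626}{5}\right) + 12472} = - \frac{29506}{- \frac{30576}{5} + 12472} = - \frac{29506}{\frac{31784}{5}} = \left(-29506\right) \frac{5}{31784} = - \frac{73765}{15892}$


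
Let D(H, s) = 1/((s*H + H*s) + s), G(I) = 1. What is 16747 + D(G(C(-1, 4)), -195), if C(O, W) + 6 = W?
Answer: 9796994/585 ≈ 16747.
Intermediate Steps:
C(O, W) = -6 + W
D(H, s) = 1/(s + 2*H*s) (D(H, s) = 1/((H*s + H*s) + s) = 1/(2*H*s + s) = 1/(s + 2*H*s))
16747 + D(G(C(-1, 4)), -195) = 16747 + 1/((-195)*(1 + 2*1)) = 16747 - 1/(195*(1 + 2)) = 16747 - 1/195/3 = 16747 - 1/195*1/3 = 16747 - 1/585 = 9796994/585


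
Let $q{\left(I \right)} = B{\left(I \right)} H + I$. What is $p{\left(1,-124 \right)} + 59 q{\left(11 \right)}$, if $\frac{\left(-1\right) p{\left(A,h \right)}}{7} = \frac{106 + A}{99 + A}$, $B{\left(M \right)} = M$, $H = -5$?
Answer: $- \frac{260349}{100} \approx -2603.5$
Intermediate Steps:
$q{\left(I \right)} = - 4 I$ ($q{\left(I \right)} = I \left(-5\right) + I = - 5 I + I = - 4 I$)
$p{\left(A,h \right)} = - \frac{7 \left(106 + A\right)}{99 + A}$ ($p{\left(A,h \right)} = - 7 \frac{106 + A}{99 + A} = - \frac{7 \left(106 + A\right)}{99 + A}$)
$p{\left(1,-124 \right)} + 59 q{\left(11 \right)} = \frac{7 \left(-106 - 1\right)}{99 + 1} + 59 \left(\left(-4\right) 11\right) = \frac{7 \left(-106 - 1\right)}{100} + 59 \left(-44\right) = 7 \cdot \frac{1}{100} \left(-107\right) - 2596 = - \frac{749}{100} - 2596 = - \frac{260349}{100}$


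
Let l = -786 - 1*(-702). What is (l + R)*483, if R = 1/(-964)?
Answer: -39111891/964 ≈ -40573.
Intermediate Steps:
l = -84 (l = -786 + 702 = -84)
R = -1/964 ≈ -0.0010373
(l + R)*483 = (-84 - 1/964)*483 = -80977/964*483 = -39111891/964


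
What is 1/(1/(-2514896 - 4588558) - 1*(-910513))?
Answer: 7103454/6467787211901 ≈ 1.0983e-6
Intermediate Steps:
1/(1/(-2514896 - 4588558) - 1*(-910513)) = 1/(1/(-7103454) + 910513) = 1/(-1/7103454 + 910513) = 1/(6467787211901/7103454) = 7103454/6467787211901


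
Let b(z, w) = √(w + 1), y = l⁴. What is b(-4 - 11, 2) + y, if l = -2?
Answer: 16 + √3 ≈ 17.732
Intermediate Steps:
y = 16 (y = (-2)⁴ = 16)
b(z, w) = √(1 + w)
b(-4 - 11, 2) + y = √(1 + 2) + 16 = √3 + 16 = 16 + √3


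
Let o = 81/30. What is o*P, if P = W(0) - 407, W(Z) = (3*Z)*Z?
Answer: -10989/10 ≈ -1098.9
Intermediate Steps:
W(Z) = 3*Z²
o = 27/10 (o = 81*(1/30) = 27/10 ≈ 2.7000)
P = -407 (P = 3*0² - 407 = 3*0 - 407 = 0 - 407 = -407)
o*P = (27/10)*(-407) = -10989/10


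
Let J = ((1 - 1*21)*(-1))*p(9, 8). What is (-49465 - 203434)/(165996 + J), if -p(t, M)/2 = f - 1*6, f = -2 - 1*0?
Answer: -252899/166316 ≈ -1.5206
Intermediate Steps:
f = -2 (f = -2 + 0 = -2)
p(t, M) = 16 (p(t, M) = -2*(-2 - 1*6) = -2*(-2 - 6) = -2*(-8) = 16)
J = 320 (J = ((1 - 1*21)*(-1))*16 = ((1 - 21)*(-1))*16 = -20*(-1)*16 = 20*16 = 320)
(-49465 - 203434)/(165996 + J) = (-49465 - 203434)/(165996 + 320) = -252899/166316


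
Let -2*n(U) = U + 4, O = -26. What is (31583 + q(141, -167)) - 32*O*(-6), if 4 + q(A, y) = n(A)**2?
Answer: 127373/4 ≈ 31843.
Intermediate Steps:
n(U) = -2 - U/2 (n(U) = -(U + 4)/2 = -(4 + U)/2 = -2 - U/2)
q(A, y) = -4 + (-2 - A/2)**2
(31583 + q(141, -167)) - 32*O*(-6) = (31583 + (1/4)*141*(8 + 141)) - 32*(-26)*(-6) = (31583 + (1/4)*141*149) + 832*(-6) = (31583 + 21009/4) - 4992 = 147341/4 - 4992 = 127373/4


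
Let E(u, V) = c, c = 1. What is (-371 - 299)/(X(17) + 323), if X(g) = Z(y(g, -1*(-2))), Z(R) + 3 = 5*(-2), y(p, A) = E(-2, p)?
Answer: -67/31 ≈ -2.1613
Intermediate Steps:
E(u, V) = 1
y(p, A) = 1
Z(R) = -13 (Z(R) = -3 + 5*(-2) = -3 - 10 = -13)
X(g) = -13
(-371 - 299)/(X(17) + 323) = (-371 - 299)/(-13 + 323) = -670/310 = (1/310)*(-670) = -67/31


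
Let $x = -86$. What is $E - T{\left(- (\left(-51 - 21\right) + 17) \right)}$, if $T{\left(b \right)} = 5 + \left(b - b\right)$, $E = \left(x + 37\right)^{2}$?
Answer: $2396$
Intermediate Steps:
$E = 2401$ ($E = \left(-86 + 37\right)^{2} = \left(-49\right)^{2} = 2401$)
$T{\left(b \right)} = 5$ ($T{\left(b \right)} = 5 + 0 = 5$)
$E - T{\left(- (\left(-51 - 21\right) + 17) \right)} = 2401 - 5 = 2396$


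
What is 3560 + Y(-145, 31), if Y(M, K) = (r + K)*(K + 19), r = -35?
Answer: 3360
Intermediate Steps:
Y(M, K) = (-35 + K)*(19 + K) (Y(M, K) = (-35 + K)*(K + 19) = (-35 + K)*(19 + K))
3560 + Y(-145, 31) = 3560 + (-665 + 31² - 16*31) = 3560 + (-665 + 961 - 496) = 3560 - 200 = 3360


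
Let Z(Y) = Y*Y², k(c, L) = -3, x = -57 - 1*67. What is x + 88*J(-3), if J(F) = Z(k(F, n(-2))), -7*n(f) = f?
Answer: -2500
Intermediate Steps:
x = -124 (x = -57 - 67 = -124)
n(f) = -f/7
Z(Y) = Y³
J(F) = -27 (J(F) = (-3)³ = -27)
x + 88*J(-3) = -124 + 88*(-27) = -124 - 2376 = -2500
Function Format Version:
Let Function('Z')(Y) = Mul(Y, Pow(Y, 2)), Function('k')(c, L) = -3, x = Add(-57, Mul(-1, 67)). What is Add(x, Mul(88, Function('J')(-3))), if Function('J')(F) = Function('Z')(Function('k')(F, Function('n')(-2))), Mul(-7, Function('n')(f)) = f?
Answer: -2500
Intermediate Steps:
x = -124 (x = Add(-57, -67) = -124)
Function('n')(f) = Mul(Rational(-1, 7), f)
Function('Z')(Y) = Pow(Y, 3)
Function('J')(F) = -27 (Function('J')(F) = Pow(-3, 3) = -27)
Add(x, Mul(88, Function('J')(-3))) = Add(-124, Mul(88, -27)) = Add(-124, -2376) = -2500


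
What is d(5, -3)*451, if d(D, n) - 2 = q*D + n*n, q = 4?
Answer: 13981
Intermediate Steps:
d(D, n) = 2 + n² + 4*D (d(D, n) = 2 + (4*D + n*n) = 2 + (4*D + n²) = 2 + (n² + 4*D) = 2 + n² + 4*D)
d(5, -3)*451 = (2 + (-3)² + 4*5)*451 = (2 + 9 + 20)*451 = 31*451 = 13981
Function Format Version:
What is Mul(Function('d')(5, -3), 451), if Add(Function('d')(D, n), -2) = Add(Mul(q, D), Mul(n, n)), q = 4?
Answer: 13981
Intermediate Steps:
Function('d')(D, n) = Add(2, Pow(n, 2), Mul(4, D)) (Function('d')(D, n) = Add(2, Add(Mul(4, D), Mul(n, n))) = Add(2, Add(Mul(4, D), Pow(n, 2))) = Add(2, Add(Pow(n, 2), Mul(4, D))) = Add(2, Pow(n, 2), Mul(4, D)))
Mul(Function('d')(5, -3), 451) = Mul(Add(2, Pow(-3, 2), Mul(4, 5)), 451) = Mul(Add(2, 9, 20), 451) = Mul(31, 451) = 13981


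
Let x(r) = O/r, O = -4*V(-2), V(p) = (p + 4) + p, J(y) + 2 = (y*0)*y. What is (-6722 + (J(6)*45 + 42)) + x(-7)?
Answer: -6770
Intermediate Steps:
J(y) = -2 (J(y) = -2 + (y*0)*y = -2 + 0*y = -2 + 0 = -2)
V(p) = 4 + 2*p (V(p) = (4 + p) + p = 4 + 2*p)
O = 0 (O = -4*(4 + 2*(-2)) = -4*(4 - 4) = -4*0 = 0)
x(r) = 0 (x(r) = 0/r = 0)
(-6722 + (J(6)*45 + 42)) + x(-7) = (-6722 + (-2*45 + 42)) + 0 = (-6722 + (-90 + 42)) + 0 = (-6722 - 48) + 0 = -6770 + 0 = -6770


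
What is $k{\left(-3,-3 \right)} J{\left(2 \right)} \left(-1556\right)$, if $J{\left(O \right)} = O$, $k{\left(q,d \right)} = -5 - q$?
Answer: $6224$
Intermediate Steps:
$k{\left(-3,-3 \right)} J{\left(2 \right)} \left(-1556\right) = \left(-5 - -3\right) 2 \left(-1556\right) = \left(-5 + 3\right) 2 \left(-1556\right) = \left(-2\right) 2 \left(-1556\right) = \left(-4\right) \left(-1556\right) = 6224$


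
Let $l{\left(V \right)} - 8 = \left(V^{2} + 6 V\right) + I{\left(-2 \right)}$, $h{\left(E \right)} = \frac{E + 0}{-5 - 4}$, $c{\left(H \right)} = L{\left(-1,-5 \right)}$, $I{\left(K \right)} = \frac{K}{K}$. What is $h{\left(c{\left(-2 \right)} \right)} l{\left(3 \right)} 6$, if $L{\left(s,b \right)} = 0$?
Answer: $0$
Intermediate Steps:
$I{\left(K \right)} = 1$
$c{\left(H \right)} = 0$
$h{\left(E \right)} = - \frac{E}{9}$ ($h{\left(E \right)} = \frac{E}{-9} = E \left(- \frac{1}{9}\right) = - \frac{E}{9}$)
$l{\left(V \right)} = 9 + V^{2} + 6 V$ ($l{\left(V \right)} = 8 + \left(\left(V^{2} + 6 V\right) + 1\right) = 8 + \left(1 + V^{2} + 6 V\right) = 9 + V^{2} + 6 V$)
$h{\left(c{\left(-2 \right)} \right)} l{\left(3 \right)} 6 = \left(- \frac{1}{9}\right) 0 \left(9 + 3^{2} + 6 \cdot 3\right) 6 = 0 \left(9 + 9 + 18\right) 6 = 0 \cdot 36 \cdot 6 = 0 \cdot 6 = 0$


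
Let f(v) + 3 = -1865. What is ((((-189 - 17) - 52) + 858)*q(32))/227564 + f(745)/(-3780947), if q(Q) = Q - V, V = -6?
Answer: 21657670288/215101855777 ≈ 0.10069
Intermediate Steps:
f(v) = -1868 (f(v) = -3 - 1865 = -1868)
q(Q) = 6 + Q (q(Q) = Q - 1*(-6) = Q + 6 = 6 + Q)
((((-189 - 17) - 52) + 858)*q(32))/227564 + f(745)/(-3780947) = ((((-189 - 17) - 52) + 858)*(6 + 32))/227564 - 1868/(-3780947) = (((-206 - 52) + 858)*38)*(1/227564) - 1868*(-1/3780947) = ((-258 + 858)*38)*(1/227564) + 1868/3780947 = (600*38)*(1/227564) + 1868/3780947 = 22800*(1/227564) + 1868/3780947 = 5700/56891 + 1868/3780947 = 21657670288/215101855777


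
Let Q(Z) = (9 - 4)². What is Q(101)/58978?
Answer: 25/58978 ≈ 0.00042389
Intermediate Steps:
Q(Z) = 25 (Q(Z) = 5² = 25)
Q(101)/58978 = 25/58978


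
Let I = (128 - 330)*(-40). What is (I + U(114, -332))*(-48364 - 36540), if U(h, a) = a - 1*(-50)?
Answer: -662081392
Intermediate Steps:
U(h, a) = 50 + a (U(h, a) = a + 50 = 50 + a)
I = 8080 (I = -202*(-40) = 8080)
(I + U(114, -332))*(-48364 - 36540) = (8080 + (50 - 332))*(-48364 - 36540) = (8080 - 282)*(-84904) = 7798*(-84904) = -662081392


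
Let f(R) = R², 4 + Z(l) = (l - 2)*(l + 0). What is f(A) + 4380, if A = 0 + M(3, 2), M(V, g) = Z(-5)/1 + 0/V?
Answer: 5341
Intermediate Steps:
Z(l) = -4 + l*(-2 + l) (Z(l) = -4 + (l - 2)*(l + 0) = -4 + (-2 + l)*l = -4 + l*(-2 + l))
M(V, g) = 31 (M(V, g) = (-4 + (-5)² - 2*(-5))/1 + 0/V = (-4 + 25 + 10)*1 + 0 = 31*1 + 0 = 31 + 0 = 31)
A = 31 (A = 0 + 31 = 31)
f(A) + 4380 = 31² + 4380 = 961 + 4380 = 5341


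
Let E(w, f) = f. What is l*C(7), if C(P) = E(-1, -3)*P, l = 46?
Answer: -966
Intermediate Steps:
C(P) = -3*P
l*C(7) = 46*(-3*7) = 46*(-21) = -966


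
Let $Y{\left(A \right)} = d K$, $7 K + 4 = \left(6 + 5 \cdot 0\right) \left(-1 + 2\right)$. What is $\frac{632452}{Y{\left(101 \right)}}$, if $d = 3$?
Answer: $\frac{2213582}{3} \approx 7.3786 \cdot 10^{5}$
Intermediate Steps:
$K = \frac{2}{7}$ ($K = - \frac{4}{7} + \frac{\left(6 + 5 \cdot 0\right) \left(-1 + 2\right)}{7} = - \frac{4}{7} + \frac{\left(6 + 0\right) 1}{7} = - \frac{4}{7} + \frac{6 \cdot 1}{7} = - \frac{4}{7} + \frac{1}{7} \cdot 6 = - \frac{4}{7} + \frac{6}{7} = \frac{2}{7} \approx 0.28571$)
$Y{\left(A \right)} = \frac{6}{7}$ ($Y{\left(A \right)} = 3 \cdot \frac{2}{7} = \frac{6}{7}$)
$\frac{632452}{Y{\left(101 \right)}} = \frac{632452}{\frac{6}{7}} = 632452 \cdot \frac{7}{6} = \frac{2213582}{3}$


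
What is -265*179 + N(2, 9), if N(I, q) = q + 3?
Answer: -47423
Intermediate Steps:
N(I, q) = 3 + q
-265*179 + N(2, 9) = -265*179 + (3 + 9) = -47435 + 12 = -47423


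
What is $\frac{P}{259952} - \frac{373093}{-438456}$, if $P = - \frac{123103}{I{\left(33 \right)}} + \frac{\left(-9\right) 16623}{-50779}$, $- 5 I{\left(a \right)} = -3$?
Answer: $\frac{7435754156317}{120576337272776} \approx 0.061668$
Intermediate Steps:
$I{\left(a \right)} = \frac{3}{5}$ ($I{\left(a \right)} = \left(- \frac{1}{5}\right) \left(-3\right) = \frac{3}{5}$)
$P = - \frac{31254787364}{152337}$ ($P = - \frac{123103}{\frac{3}{5}} + \frac{\left(-9\right) 16623}{-50779} = \left(-123103\right) \frac{5}{3} - - \frac{149607}{50779} = - \frac{615515}{3} + \frac{149607}{50779} = - \frac{31254787364}{152337} \approx -2.0517 \cdot 10^{5}$)
$\frac{P}{259952} - \frac{373093}{-438456} = - \frac{31254787364}{152337 \cdot 259952} - \frac{373093}{-438456} = \left(- \frac{31254787364}{152337}\right) \frac{1}{259952} - - \frac{373093}{438456} = - \frac{7813696841}{9900076956} + \frac{373093}{438456} = \frac{7435754156317}{120576337272776}$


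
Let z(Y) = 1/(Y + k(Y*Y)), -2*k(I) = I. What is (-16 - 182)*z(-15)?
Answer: 132/85 ≈ 1.5529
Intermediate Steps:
k(I) = -I/2
z(Y) = 1/(Y - Y²/2) (z(Y) = 1/(Y - Y*Y/2) = 1/(Y - Y²/2))
(-16 - 182)*z(-15) = (-16 - 182)*(-2/(-15*(-2 - 15))) = -(-396)*(-1)/(15*(-17)) = -(-396)*(-1)*(-1)/(15*17) = -198*(-2/255) = 132/85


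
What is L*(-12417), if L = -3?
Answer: 37251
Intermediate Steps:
L*(-12417) = -3*(-12417) = 37251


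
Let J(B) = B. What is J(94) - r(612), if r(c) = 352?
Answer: -258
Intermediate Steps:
J(94) - r(612) = 94 - 1*352 = 94 - 352 = -258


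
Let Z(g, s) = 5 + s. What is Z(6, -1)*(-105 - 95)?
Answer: -800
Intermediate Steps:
Z(6, -1)*(-105 - 95) = (5 - 1)*(-105 - 95) = 4*(-200) = -800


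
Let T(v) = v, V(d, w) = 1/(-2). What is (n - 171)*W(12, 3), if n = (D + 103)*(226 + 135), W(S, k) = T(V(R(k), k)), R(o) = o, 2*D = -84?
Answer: -10925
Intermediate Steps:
D = -42 (D = (½)*(-84) = -42)
V(d, w) = -½
W(S, k) = -½
n = 22021 (n = (-42 + 103)*(226 + 135) = 61*361 = 22021)
(n - 171)*W(12, 3) = (22021 - 171)*(-½) = 21850*(-½) = -10925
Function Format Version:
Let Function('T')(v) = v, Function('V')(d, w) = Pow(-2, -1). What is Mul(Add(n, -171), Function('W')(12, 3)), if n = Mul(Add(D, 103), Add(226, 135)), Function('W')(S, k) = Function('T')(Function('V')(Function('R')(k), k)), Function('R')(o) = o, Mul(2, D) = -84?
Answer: -10925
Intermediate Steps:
D = -42 (D = Mul(Rational(1, 2), -84) = -42)
Function('V')(d, w) = Rational(-1, 2)
Function('W')(S, k) = Rational(-1, 2)
n = 22021 (n = Mul(Add(-42, 103), Add(226, 135)) = Mul(61, 361) = 22021)
Mul(Add(n, -171), Function('W')(12, 3)) = Mul(Add(22021, -171), Rational(-1, 2)) = Mul(21850, Rational(-1, 2)) = -10925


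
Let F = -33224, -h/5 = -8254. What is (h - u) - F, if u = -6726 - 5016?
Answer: 86236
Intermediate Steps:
h = 41270 (h = -5*(-8254) = 41270)
u = -11742
(h - u) - F = (41270 - 1*(-11742)) - 1*(-33224) = (41270 + 11742) + 33224 = 53012 + 33224 = 86236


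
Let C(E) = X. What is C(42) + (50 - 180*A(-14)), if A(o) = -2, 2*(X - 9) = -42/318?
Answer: 44407/106 ≈ 418.93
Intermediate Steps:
X = 947/106 (X = 9 + (-42/318)/2 = 9 + (-42*1/318)/2 = 9 + (½)*(-7/53) = 9 - 7/106 = 947/106 ≈ 8.9340)
C(E) = 947/106
C(42) + (50 - 180*A(-14)) = 947/106 + (50 - 180*(-2)) = 947/106 + (50 + 360) = 947/106 + 410 = 44407/106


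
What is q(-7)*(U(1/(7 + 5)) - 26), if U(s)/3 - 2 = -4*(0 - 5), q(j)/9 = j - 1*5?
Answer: -4320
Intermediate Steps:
q(j) = -45 + 9*j (q(j) = 9*(j - 1*5) = 9*(j - 5) = 9*(-5 + j) = -45 + 9*j)
U(s) = 66 (U(s) = 6 + 3*(-4*(0 - 5)) = 6 + 3*(-4*(-5)) = 6 + 3*20 = 6 + 60 = 66)
q(-7)*(U(1/(7 + 5)) - 26) = (-45 + 9*(-7))*(66 - 26) = (-45 - 63)*40 = -108*40 = -4320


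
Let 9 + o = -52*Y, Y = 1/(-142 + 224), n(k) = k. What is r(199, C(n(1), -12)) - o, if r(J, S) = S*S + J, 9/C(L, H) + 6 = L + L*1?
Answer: 140185/656 ≈ 213.70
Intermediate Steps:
C(L, H) = 9/(-6 + 2*L) (C(L, H) = 9/(-6 + (L + L*1)) = 9/(-6 + (L + L)) = 9/(-6 + 2*L))
Y = 1/82 ≈ 0.012195
r(J, S) = J + S² (r(J, S) = S² + J = J + S²)
o = -395/41 (o = -9 - 52*1/82 = -9 - 26/41 = -395/41 ≈ -9.6341)
r(199, C(n(1), -12)) - o = (199 + (9/(2*(-3 + 1)))²) - 1*(-395/41) = (199 + ((9/2)/(-2))²) + 395/41 = (199 + ((9/2)*(-½))²) + 395/41 = (199 + (-9/4)²) + 395/41 = (199 + 81/16) + 395/41 = 3265/16 + 395/41 = 140185/656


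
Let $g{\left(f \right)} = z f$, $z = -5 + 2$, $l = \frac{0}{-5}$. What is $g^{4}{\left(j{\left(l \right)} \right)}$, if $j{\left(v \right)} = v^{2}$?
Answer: $0$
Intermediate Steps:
$l = 0$ ($l = 0 \left(- \frac{1}{5}\right) = 0$)
$z = -3$
$g{\left(f \right)} = - 3 f$
$g^{4}{\left(j{\left(l \right)} \right)} = \left(- 3 \cdot 0^{2}\right)^{4} = \left(\left(-3\right) 0\right)^{4} = 0^{4} = 0$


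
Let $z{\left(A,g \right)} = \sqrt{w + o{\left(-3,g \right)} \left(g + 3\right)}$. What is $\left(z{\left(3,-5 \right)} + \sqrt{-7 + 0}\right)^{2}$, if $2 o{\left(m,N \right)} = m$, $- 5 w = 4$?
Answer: $- \frac{24}{5} + \frac{2 i \sqrt{385}}{5} \approx -4.8 + 7.8486 i$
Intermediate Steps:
$w = - \frac{4}{5}$ ($w = \left(- \frac{1}{5}\right) 4 = - \frac{4}{5} \approx -0.8$)
$o{\left(m,N \right)} = \frac{m}{2}$
$z{\left(A,g \right)} = \sqrt{- \frac{53}{10} - \frac{3 g}{2}}$ ($z{\left(A,g \right)} = \sqrt{- \frac{4}{5} + \frac{1}{2} \left(-3\right) \left(g + 3\right)} = \sqrt{- \frac{4}{5} - \frac{3 \left(3 + g\right)}{2}} = \sqrt{- \frac{4}{5} - \left(\frac{9}{2} + \frac{3 g}{2}\right)} = \sqrt{- \frac{53}{10} - \frac{3 g}{2}}$)
$\left(z{\left(3,-5 \right)} + \sqrt{-7 + 0}\right)^{2} = \left(\frac{\sqrt{-530 - -750}}{10} + \sqrt{-7 + 0}\right)^{2} = \left(\frac{\sqrt{-530 + 750}}{10} + \sqrt{-7}\right)^{2} = \left(\frac{\sqrt{220}}{10} + i \sqrt{7}\right)^{2} = \left(\frac{2 \sqrt{55}}{10} + i \sqrt{7}\right)^{2} = \left(\frac{\sqrt{55}}{5} + i \sqrt{7}\right)^{2}$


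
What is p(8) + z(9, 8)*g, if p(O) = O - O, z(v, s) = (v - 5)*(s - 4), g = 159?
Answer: 2544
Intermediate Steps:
z(v, s) = (-5 + v)*(-4 + s)
p(O) = 0
p(8) + z(9, 8)*g = 0 + (20 - 5*8 - 4*9 + 8*9)*159 = 0 + (20 - 40 - 36 + 72)*159 = 0 + 16*159 = 0 + 2544 = 2544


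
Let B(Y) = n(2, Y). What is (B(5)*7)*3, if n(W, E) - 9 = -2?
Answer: 147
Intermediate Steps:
n(W, E) = 7 (n(W, E) = 9 - 2 = 7)
B(Y) = 7
(B(5)*7)*3 = (7*7)*3 = 49*3 = 147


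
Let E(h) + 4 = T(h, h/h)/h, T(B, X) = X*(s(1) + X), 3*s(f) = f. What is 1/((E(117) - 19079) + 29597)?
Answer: 351/3690418 ≈ 9.5111e-5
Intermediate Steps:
s(f) = f/3
T(B, X) = X*(⅓ + X) (T(B, X) = X*((⅓)*1 + X) = X*(⅓ + X))
E(h) = -4 + 4/(3*h) (E(h) = -4 + ((h/h)*(⅓ + h/h))/h = -4 + (1*(⅓ + 1))/h = -4 + (1*(4/3))/h = -4 + 4/(3*h))
1/((E(117) - 19079) + 29597) = 1/(((-4 + (4/3)/117) - 19079) + 29597) = 1/(((-4 + (4/3)*(1/117)) - 19079) + 29597) = 1/(((-4 + 4/351) - 19079) + 29597) = 1/((-1400/351 - 19079) + 29597) = 1/(-6698129/351 + 29597) = 1/(3690418/351) = 351/3690418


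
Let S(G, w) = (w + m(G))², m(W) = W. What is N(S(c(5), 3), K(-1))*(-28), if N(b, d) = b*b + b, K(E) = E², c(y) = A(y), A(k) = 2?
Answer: -18200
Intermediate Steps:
c(y) = 2
S(G, w) = (G + w)² (S(G, w) = (w + G)² = (G + w)²)
N(b, d) = b + b² (N(b, d) = b² + b = b + b²)
N(S(c(5), 3), K(-1))*(-28) = ((2 + 3)²*(1 + (2 + 3)²))*(-28) = (5²*(1 + 5²))*(-28) = (25*(1 + 25))*(-28) = (25*26)*(-28) = 650*(-28) = -18200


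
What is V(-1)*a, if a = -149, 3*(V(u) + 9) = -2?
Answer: 4321/3 ≈ 1440.3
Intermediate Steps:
V(u) = -29/3 (V(u) = -9 + (1/3)*(-2) = -9 - 2/3 = -29/3)
V(-1)*a = -29/3*(-149) = 4321/3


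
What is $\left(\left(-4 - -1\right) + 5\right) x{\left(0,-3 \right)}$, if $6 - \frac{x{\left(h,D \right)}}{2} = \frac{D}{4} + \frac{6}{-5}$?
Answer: $\frac{159}{5} \approx 31.8$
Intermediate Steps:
$x{\left(h,D \right)} = \frac{72}{5} - \frac{D}{2}$ ($x{\left(h,D \right)} = 12 - 2 \left(\frac{D}{4} + \frac{6}{-5}\right) = 12 - 2 \left(D \frac{1}{4} + 6 \left(- \frac{1}{5}\right)\right) = 12 - 2 \left(\frac{D}{4} - \frac{6}{5}\right) = 12 - 2 \left(- \frac{6}{5} + \frac{D}{4}\right) = 12 - \left(- \frac{12}{5} + \frac{D}{2}\right) = \frac{72}{5} - \frac{D}{2}$)
$\left(\left(-4 - -1\right) + 5\right) x{\left(0,-3 \right)} = \left(\left(-4 - -1\right) + 5\right) \left(\frac{72}{5} - - \frac{3}{2}\right) = \left(\left(-4 + 1\right) + 5\right) \left(\frac{72}{5} + \frac{3}{2}\right) = \left(-3 + 5\right) \frac{159}{10} = 2 \cdot \frac{159}{10} = \frac{159}{5}$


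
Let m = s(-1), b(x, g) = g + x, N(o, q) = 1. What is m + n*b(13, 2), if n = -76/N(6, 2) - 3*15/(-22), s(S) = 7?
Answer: -24251/22 ≈ -1102.3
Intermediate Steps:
m = 7
n = -1627/22 (n = -76/1 - 3*15/(-22) = -76*1 - 45*(-1/22) = -76 + 45/22 = -1627/22 ≈ -73.955)
m + n*b(13, 2) = 7 - 1627*(2 + 13)/22 = 7 - 1627/22*15 = 7 - 24405/22 = -24251/22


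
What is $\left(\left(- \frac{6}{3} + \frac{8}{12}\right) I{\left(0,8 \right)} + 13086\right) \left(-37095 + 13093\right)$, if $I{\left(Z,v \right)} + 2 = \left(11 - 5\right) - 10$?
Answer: $-314282188$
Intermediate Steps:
$I{\left(Z,v \right)} = -6$ ($I{\left(Z,v \right)} = -2 + \left(\left(11 - 5\right) - 10\right) = -2 + \left(6 - 10\right) = -2 - 4 = -6$)
$\left(\left(- \frac{6}{3} + \frac{8}{12}\right) I{\left(0,8 \right)} + 13086\right) \left(-37095 + 13093\right) = \left(\left(- \frac{6}{3} + \frac{8}{12}\right) \left(-6\right) + 13086\right) \left(-37095 + 13093\right) = \left(\left(\left(-6\right) \frac{1}{3} + 8 \cdot \frac{1}{12}\right) \left(-6\right) + 13086\right) \left(-24002\right) = \left(\left(-2 + \frac{2}{3}\right) \left(-6\right) + 13086\right) \left(-24002\right) = \left(\left(- \frac{4}{3}\right) \left(-6\right) + 13086\right) \left(-24002\right) = \left(8 + 13086\right) \left(-24002\right) = 13094 \left(-24002\right) = -314282188$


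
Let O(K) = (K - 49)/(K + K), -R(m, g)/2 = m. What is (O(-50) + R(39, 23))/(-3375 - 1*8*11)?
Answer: 7701/346300 ≈ 0.022238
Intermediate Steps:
R(m, g) = -2*m
O(K) = (-49 + K)/(2*K) (O(K) = (-49 + K)/((2*K)) = (-49 + K)*(1/(2*K)) = (-49 + K)/(2*K))
(O(-50) + R(39, 23))/(-3375 - 1*8*11) = ((1/2)*(-49 - 50)/(-50) - 2*39)/(-3375 - 1*8*11) = ((1/2)*(-1/50)*(-99) - 78)/(-3375 - 8*11) = (99/100 - 78)/(-3375 - 88) = -7701/100/(-3463) = -7701/100*(-1/3463) = 7701/346300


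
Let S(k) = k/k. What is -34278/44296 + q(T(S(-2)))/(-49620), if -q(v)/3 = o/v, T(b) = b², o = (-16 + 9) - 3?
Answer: -14185027/18316396 ≈ -0.77444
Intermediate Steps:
S(k) = 1
o = -10 (o = -7 - 3 = -10)
q(v) = 30/v (q(v) = -(-30)/v = 30/v)
-34278/44296 + q(T(S(-2)))/(-49620) = -34278/44296 + (30/(1²))/(-49620) = -34278*1/44296 + (30/1)*(-1/49620) = -17139/22148 + (30*1)*(-1/49620) = -17139/22148 + 30*(-1/49620) = -17139/22148 - 1/1654 = -14185027/18316396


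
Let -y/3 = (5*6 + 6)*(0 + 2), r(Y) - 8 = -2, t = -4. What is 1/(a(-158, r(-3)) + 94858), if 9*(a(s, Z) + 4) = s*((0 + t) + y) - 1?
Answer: 9/888445 ≈ 1.0130e-5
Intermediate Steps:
r(Y) = 6 (r(Y) = 8 - 2 = 6)
y = -216 (y = -3*(5*6 + 6)*(0 + 2) = -3*(30 + 6)*2 = -108*2 = -3*72 = -216)
a(s, Z) = -37/9 - 220*s/9 (a(s, Z) = -4 + (s*((0 - 4) - 216) - 1)/9 = -4 + (s*(-4 - 216) - 1)/9 = -4 + (s*(-220) - 1)/9 = -4 + (-220*s - 1)/9 = -4 + (-1 - 220*s)/9 = -4 + (-⅑ - 220*s/9) = -37/9 - 220*s/9)
1/(a(-158, r(-3)) + 94858) = 1/((-37/9 - 220/9*(-158)) + 94858) = 1/((-37/9 + 34760/9) + 94858) = 1/(34723/9 + 94858) = 1/(888445/9) = 9/888445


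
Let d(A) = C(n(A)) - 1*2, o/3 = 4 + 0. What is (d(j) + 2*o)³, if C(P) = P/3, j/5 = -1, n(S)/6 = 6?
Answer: 39304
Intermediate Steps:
n(S) = 36 (n(S) = 6*6 = 36)
j = -5 (j = 5*(-1) = -5)
C(P) = P/3 (C(P) = P*(⅓) = P/3)
o = 12 (o = 3*(4 + 0) = 3*4 = 12)
d(A) = 10 (d(A) = (⅓)*36 - 1*2 = 12 - 2 = 10)
(d(j) + 2*o)³ = (10 + 2*12)³ = (10 + 24)³ = 34³ = 39304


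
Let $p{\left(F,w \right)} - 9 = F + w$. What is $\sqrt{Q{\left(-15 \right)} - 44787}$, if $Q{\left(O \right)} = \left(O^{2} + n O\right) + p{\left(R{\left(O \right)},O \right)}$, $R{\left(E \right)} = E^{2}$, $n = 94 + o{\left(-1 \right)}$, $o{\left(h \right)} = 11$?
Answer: $3 i \sqrt{5102} \approx 214.28 i$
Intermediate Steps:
$n = 105$ ($n = 94 + 11 = 105$)
$p{\left(F,w \right)} = 9 + F + w$ ($p{\left(F,w \right)} = 9 + \left(F + w\right) = 9 + F + w$)
$Q{\left(O \right)} = 9 + 2 O^{2} + 106 O$ ($Q{\left(O \right)} = \left(O^{2} + 105 O\right) + \left(9 + O^{2} + O\right) = \left(O^{2} + 105 O\right) + \left(9 + O + O^{2}\right) = 9 + 2 O^{2} + 106 O$)
$\sqrt{Q{\left(-15 \right)} - 44787} = \sqrt{\left(9 + 2 \left(-15\right)^{2} + 106 \left(-15\right)\right) - 44787} = \sqrt{\left(9 + 2 \cdot 225 - 1590\right) - 44787} = \sqrt{\left(9 + 450 - 1590\right) - 44787} = \sqrt{-1131 - 44787} = \sqrt{-45918} = 3 i \sqrt{5102}$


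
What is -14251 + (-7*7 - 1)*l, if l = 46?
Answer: -16551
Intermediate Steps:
-14251 + (-7*7 - 1)*l = -14251 + (-7*7 - 1)*46 = -14251 + (-49 - 1)*46 = -14251 - 50*46 = -14251 - 2300 = -16551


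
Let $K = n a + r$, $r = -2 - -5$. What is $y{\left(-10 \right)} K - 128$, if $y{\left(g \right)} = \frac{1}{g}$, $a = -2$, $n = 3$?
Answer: $- \frac{1277}{10} \approx -127.7$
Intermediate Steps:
$r = 3$ ($r = -2 + 5 = 3$)
$K = -3$ ($K = 3 \left(-2\right) + 3 = -6 + 3 = -3$)
$y{\left(-10 \right)} K - 128 = \frac{1}{-10} \left(-3\right) - 128 = \left(- \frac{1}{10}\right) \left(-3\right) - 128 = \frac{3}{10} - 128 = - \frac{1277}{10}$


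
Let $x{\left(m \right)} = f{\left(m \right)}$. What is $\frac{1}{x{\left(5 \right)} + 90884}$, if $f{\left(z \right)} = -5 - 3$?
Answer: $\frac{1}{90876} \approx 1.1004 \cdot 10^{-5}$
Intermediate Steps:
$f{\left(z \right)} = -8$
$x{\left(m \right)} = -8$
$\frac{1}{x{\left(5 \right)} + 90884} = \frac{1}{-8 + 90884} = \frac{1}{90876}$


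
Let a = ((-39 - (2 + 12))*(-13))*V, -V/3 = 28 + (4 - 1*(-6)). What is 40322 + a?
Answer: -38224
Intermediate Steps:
V = -114 (V = -3*(28 + (4 - 1*(-6))) = -3*(28 + (4 + 6)) = -3*(28 + 10) = -3*38 = -114)
a = -78546 (a = ((-39 - (2 + 12))*(-13))*(-114) = ((-39 - 1*14)*(-13))*(-114) = ((-39 - 14)*(-13))*(-114) = -53*(-13)*(-114) = 689*(-114) = -78546)
40322 + a = 40322 - 78546 = -38224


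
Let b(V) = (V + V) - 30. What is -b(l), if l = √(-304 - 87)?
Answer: 30 - 2*I*√391 ≈ 30.0 - 39.547*I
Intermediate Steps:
l = I*√391 (l = √(-391) = I*√391 ≈ 19.774*I)
b(V) = -30 + 2*V (b(V) = 2*V - 30 = -30 + 2*V)
-b(l) = -(-30 + 2*(I*√391)) = -(-30 + 2*I*√391) = 30 - 2*I*√391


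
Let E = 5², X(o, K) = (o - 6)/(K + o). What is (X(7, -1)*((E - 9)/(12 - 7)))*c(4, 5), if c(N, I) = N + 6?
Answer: 16/3 ≈ 5.3333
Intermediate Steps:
X(o, K) = (-6 + o)/(K + o)
E = 25
c(N, I) = 6 + N
(X(7, -1)*((E - 9)/(12 - 7)))*c(4, 5) = (((-6 + 7)/(-1 + 7))*((25 - 9)/(12 - 7)))*(6 + 4) = ((1/6)*(16/5))*10 = (((⅙)*1)*(16*(⅕)))*10 = ((⅙)*(16/5))*10 = (8/15)*10 = 16/3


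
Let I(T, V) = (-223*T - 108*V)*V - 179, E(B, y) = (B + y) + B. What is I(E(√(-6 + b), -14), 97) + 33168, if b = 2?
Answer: -680349 - 86524*I ≈ -6.8035e+5 - 86524.0*I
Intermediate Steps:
E(B, y) = y + 2*B
I(T, V) = -179 + V*(-223*T - 108*V) (I(T, V) = V*(-223*T - 108*V) - 179 = -179 + V*(-223*T - 108*V))
I(E(√(-6 + b), -14), 97) + 33168 = (-179 - 108*97² - 223*(-14 + 2*√(-6 + 2))*97) + 33168 = (-179 - 108*9409 - 223*(-14 + 2*√(-4))*97) + 33168 = (-179 - 1016172 - 223*(-14 + 2*(2*I))*97) + 33168 = (-179 - 1016172 - 223*(-14 + 4*I)*97) + 33168 = (-179 - 1016172 + (302834 - 86524*I)) + 33168 = (-713517 - 86524*I) + 33168 = -680349 - 86524*I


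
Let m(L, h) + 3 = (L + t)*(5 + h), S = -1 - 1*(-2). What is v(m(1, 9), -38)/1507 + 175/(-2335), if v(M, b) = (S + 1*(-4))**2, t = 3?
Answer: -48542/703769 ≈ -0.068974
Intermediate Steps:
S = 1 (S = -1 + 2 = 1)
m(L, h) = -3 + (3 + L)*(5 + h) (m(L, h) = -3 + (L + 3)*(5 + h) = -3 + (3 + L)*(5 + h))
v(M, b) = 9 (v(M, b) = (1 + 1*(-4))**2 = (1 - 4)**2 = (-3)**2 = 9)
v(m(1, 9), -38)/1507 + 175/(-2335) = 9/1507 + 175/(-2335) = 9*(1/1507) + 175*(-1/2335) = 9/1507 - 35/467 = -48542/703769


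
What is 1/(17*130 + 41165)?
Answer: 1/43375 ≈ 2.3055e-5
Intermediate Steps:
1/(17*130 + 41165) = 1/(2210 + 41165) = 1/43375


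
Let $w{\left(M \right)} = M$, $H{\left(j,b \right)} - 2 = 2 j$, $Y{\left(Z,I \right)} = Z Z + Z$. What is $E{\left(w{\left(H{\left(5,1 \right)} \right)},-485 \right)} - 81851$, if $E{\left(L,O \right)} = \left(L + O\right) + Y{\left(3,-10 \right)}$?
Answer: $-82312$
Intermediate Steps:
$Y{\left(Z,I \right)} = Z + Z^{2}$ ($Y{\left(Z,I \right)} = Z^{2} + Z = Z + Z^{2}$)
$H{\left(j,b \right)} = 2 + 2 j$
$E{\left(L,O \right)} = 12 + L + O$ ($E{\left(L,O \right)} = \left(L + O\right) + 3 \left(1 + 3\right) = \left(L + O\right) + 3 \cdot 4 = \left(L + O\right) + 12 = 12 + L + O$)
$E{\left(w{\left(H{\left(5,1 \right)} \right)},-485 \right)} - 81851 = \left(12 + \left(2 + 2 \cdot 5\right) - 485\right) - 81851 = \left(12 + \left(2 + 10\right) - 485\right) - 81851 = \left(12 + 12 - 485\right) - 81851 = -461 - 81851 = -82312$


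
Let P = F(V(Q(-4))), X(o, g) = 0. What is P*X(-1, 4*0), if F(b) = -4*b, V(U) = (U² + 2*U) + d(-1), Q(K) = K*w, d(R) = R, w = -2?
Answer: 0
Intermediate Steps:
Q(K) = -2*K (Q(K) = K*(-2) = -2*K)
V(U) = -1 + U² + 2*U (V(U) = (U² + 2*U) - 1 = -1 + U² + 2*U)
P = -316 (P = -4*(-1 + (-2*(-4))² + 2*(-2*(-4))) = -4*(-1 + 8² + 2*8) = -4*(-1 + 64 + 16) = -4*79 = -316)
P*X(-1, 4*0) = -316*0 = 0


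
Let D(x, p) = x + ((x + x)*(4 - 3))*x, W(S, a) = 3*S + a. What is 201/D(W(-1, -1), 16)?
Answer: 201/28 ≈ 7.1786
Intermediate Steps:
W(S, a) = a + 3*S
D(x, p) = x + 2*x**2 (D(x, p) = x + ((2*x)*1)*x = x + (2*x)*x = x + 2*x**2)
201/D(W(-1, -1), 16) = 201/(((-1 + 3*(-1))*(1 + 2*(-1 + 3*(-1))))) = 201/(((-1 - 3)*(1 + 2*(-1 - 3)))) = 201/((-4*(1 + 2*(-4)))) = 201/((-4*(1 - 8))) = 201/((-4*(-7))) = 201/28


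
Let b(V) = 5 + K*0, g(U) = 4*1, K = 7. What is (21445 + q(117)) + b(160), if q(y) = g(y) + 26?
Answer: 21480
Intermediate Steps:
g(U) = 4
q(y) = 30 (q(y) = 4 + 26 = 30)
b(V) = 5 (b(V) = 5 + 7*0 = 5 + 0 = 5)
(21445 + q(117)) + b(160) = (21445 + 30) + 5 = 21475 + 5 = 21480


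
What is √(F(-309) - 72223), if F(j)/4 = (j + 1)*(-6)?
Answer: I*√64831 ≈ 254.62*I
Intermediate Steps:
F(j) = -24 - 24*j (F(j) = 4*((j + 1)*(-6)) = 4*((1 + j)*(-6)) = 4*(-6 - 6*j) = -24 - 24*j)
√(F(-309) - 72223) = √((-24 - 24*(-309)) - 72223) = √((-24 + 7416) - 72223) = √(7392 - 72223) = √(-64831) = I*√64831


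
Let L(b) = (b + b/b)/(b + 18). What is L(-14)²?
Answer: 169/16 ≈ 10.563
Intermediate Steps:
L(b) = (1 + b)/(18 + b) (L(b) = (b + 1)/(18 + b) = (1 + b)/(18 + b))
L(-14)² = ((1 - 14)/(18 - 14))² = (-13/4)² = 169/16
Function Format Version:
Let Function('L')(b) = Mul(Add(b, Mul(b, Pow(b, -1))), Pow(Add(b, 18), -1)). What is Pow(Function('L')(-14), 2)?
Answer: Rational(169, 16) ≈ 10.563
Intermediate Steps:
Function('L')(b) = Mul(Pow(Add(18, b), -1), Add(1, b)) (Function('L')(b) = Mul(Add(b, 1), Pow(Add(18, b), -1)) = Mul(Add(1, b), Pow(Add(18, b), -1)) = Mul(Pow(Add(18, b), -1), Add(1, b)))
Pow(Function('L')(-14), 2) = Pow(Mul(Pow(Add(18, -14), -1), Add(1, -14)), 2) = Pow(Mul(Pow(4, -1), -13), 2) = Pow(Mul(Rational(1, 4), -13), 2) = Pow(Rational(-13, 4), 2) = Rational(169, 16)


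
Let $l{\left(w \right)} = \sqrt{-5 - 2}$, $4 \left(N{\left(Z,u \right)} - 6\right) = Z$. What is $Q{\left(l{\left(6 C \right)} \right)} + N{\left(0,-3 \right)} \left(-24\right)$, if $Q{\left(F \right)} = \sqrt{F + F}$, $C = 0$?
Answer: $-144 + \sqrt[4]{7} \left(1 + i\right) \approx -142.37 + 1.6266 i$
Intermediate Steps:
$N{\left(Z,u \right)} = 6 + \frac{Z}{4}$
$l{\left(w \right)} = i \sqrt{7}$ ($l{\left(w \right)} = \sqrt{-7} = i \sqrt{7}$)
$Q{\left(F \right)} = \sqrt{2} \sqrt{F}$ ($Q{\left(F \right)} = \sqrt{2 F} = \sqrt{2} \sqrt{F}$)
$Q{\left(l{\left(6 C \right)} \right)} + N{\left(0,-3 \right)} \left(-24\right) = \sqrt{2} \sqrt{i \sqrt{7}} + \left(6 + \frac{1}{4} \cdot 0\right) \left(-24\right) = \sqrt{2} \sqrt[4]{7} \sqrt{i} + \left(6 + 0\right) \left(-24\right) = \sqrt{2} \sqrt[4]{7} \sqrt{i} + 6 \left(-24\right) = \sqrt{2} \sqrt[4]{7} \sqrt{i} - 144 = -144 + \sqrt{2} \sqrt[4]{7} \sqrt{i}$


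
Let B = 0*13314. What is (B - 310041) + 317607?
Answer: 7566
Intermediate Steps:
B = 0
(B - 310041) + 317607 = (0 - 310041) + 317607 = -310041 + 317607 = 7566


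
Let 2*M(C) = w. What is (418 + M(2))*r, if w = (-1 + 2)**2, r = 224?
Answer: 93744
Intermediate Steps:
w = 1 (w = 1**2 = 1)
M(C) = 1/2 (M(C) = (1/2)*1 = 1/2)
(418 + M(2))*r = (418 + 1/2)*224 = (837/2)*224 = 93744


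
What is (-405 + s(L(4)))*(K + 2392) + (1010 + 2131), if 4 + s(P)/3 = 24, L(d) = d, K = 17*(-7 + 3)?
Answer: -798639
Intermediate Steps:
K = -68 (K = 17*(-4) = -68)
s(P) = 60 (s(P) = -12 + 3*24 = -12 + 72 = 60)
(-405 + s(L(4)))*(K + 2392) + (1010 + 2131) = (-405 + 60)*(-68 + 2392) + (1010 + 2131) = -345*2324 + 3141 = -801780 + 3141 = -798639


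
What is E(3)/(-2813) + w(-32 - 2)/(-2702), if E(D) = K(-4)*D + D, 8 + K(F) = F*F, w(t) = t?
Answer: 11344/3800363 ≈ 0.0029850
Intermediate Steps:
K(F) = -8 + F² (K(F) = -8 + F*F = -8 + F²)
E(D) = 9*D (E(D) = (-8 + (-4)²)*D + D = (-8 + 16)*D + D = 8*D + D = 9*D)
E(3)/(-2813) + w(-32 - 2)/(-2702) = (9*3)/(-2813) + (-32 - 2)/(-2702) = 27*(-1/2813) - 34*(-1/2702) = -27/2813 + 17/1351 = 11344/3800363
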